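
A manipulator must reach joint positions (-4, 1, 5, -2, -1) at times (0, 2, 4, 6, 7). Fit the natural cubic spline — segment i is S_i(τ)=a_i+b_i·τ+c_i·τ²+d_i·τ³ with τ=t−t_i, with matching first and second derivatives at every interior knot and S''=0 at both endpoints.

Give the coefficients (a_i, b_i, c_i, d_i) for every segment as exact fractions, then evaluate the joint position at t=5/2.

  seg 0: a=-4 b=87/41 c=0 d=31/328
  seg 1: a=1 b=267/82 c=93/164 d=-49/82
  seg 2: a=5 b=-135/82 c=-495/164 d=343/328
  seg 3: a=-2 b=-48/41 c=267/82 d=-89/82
S(5/2) = 221/82

Δ: Δ0=5/2, Δ1=2, Δ2=-7/2, Δ3=1
row 1: diag=8, rhs=-3; c'=1/4, d'=-3/8
row 2: denom=8−2·1/4=15/2; d'=(-33−2·-3/8)/(15/2)=-43/10
row 3: denom=6−2·4/15=82/15; d'=(27−2·-43/10)/(82/15)=267/41
back: M3=267/41
back: M2=-43/10−4/15·267/41=-495/82
back: M1=-3/8−1/4·-495/82=93/82
M: M0=0, M1=93/82, M2=-495/82, M3=267/41, M4=0
seg 0: a=-4, c=M0/2=0, d=(M1−M0)/(6·2)=31/328, b=Δ0−h0·(2M0+M1)/6=87/41
seg 1: a=1, c=M1/2=93/164, d=(M2−M1)/(6·2)=-49/82, b=Δ1−h1·(2M1+M2)/6=267/82
seg 2: a=5, c=M2/2=-495/164, d=(M3−M2)/(6·2)=343/328, b=Δ2−h2·(2M2+M3)/6=-135/82
seg 3: a=-2, c=M3/2=267/82, d=(M4−M3)/(6·1)=-89/82, b=Δ3−h3·(2M3+M4)/6=-48/41
t_q=5/2 → seg 1, τ=1/2; S=1+267/82·τ+93/164·τ²+-49/82·τ³=221/82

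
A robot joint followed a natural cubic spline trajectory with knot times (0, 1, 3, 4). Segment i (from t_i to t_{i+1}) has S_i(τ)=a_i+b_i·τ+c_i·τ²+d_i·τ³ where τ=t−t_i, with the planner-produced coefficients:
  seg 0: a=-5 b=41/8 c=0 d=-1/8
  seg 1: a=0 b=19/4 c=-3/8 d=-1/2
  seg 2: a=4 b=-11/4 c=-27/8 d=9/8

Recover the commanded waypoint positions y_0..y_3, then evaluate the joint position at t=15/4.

y_0=-5 y_1=0 y_2=4 y_3=-1
S(15/4) = 263/512

y_0 = S_0(0) = a_0 = -5
y_1 = S_1(0) = a_1 = 0
y_2 = S_2(0) = a_2 = 4
y_3 = S_2(1) = -1
t_q=15/4 is in segment 2 (τ=3/4); S_2(τ)=263/512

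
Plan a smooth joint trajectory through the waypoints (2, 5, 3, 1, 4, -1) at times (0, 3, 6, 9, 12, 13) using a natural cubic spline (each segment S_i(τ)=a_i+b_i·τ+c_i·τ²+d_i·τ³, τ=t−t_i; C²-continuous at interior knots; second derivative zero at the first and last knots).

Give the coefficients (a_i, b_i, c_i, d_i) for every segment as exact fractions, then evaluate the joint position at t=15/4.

  seg 0: a=2 b=1655/1209 c=0 d=-446/10881
  seg 1: a=5 b=317/1209 c=-446/1209 d=215/10881
  seg 2: a=3 b=-1714/1209 c=-77/403 d=1601/10881
  seg 3: a=1 b=131/93 c=1370/1209 d=-4604/10881
  seg 4: a=4 b=-3889/1209 c=-1078/403 d=1078/1209
S(15/4) = 9915/1984

Δ: Δ0=1, Δ1=-2/3, Δ2=-2/3, Δ3=1, Δ4=-5
row 1: diag=12, rhs=-10; c'=1/4, d'=-5/6
row 2: denom=12−3·1/4=45/4; d'=(0−3·-5/6)/(45/4)=2/9
row 3: denom=12−3·4/15=56/5; d'=(10−3·2/9)/(56/5)=5/6
row 4: denom=8−3·15/56=403/56; d'=(-36−3·5/6)/(403/56)=-2156/403
back: M4=-2156/403
back: M3=5/6−15/56·-2156/403=2740/1209
back: M2=2/9−4/15·2740/1209=-154/403
back: M1=-5/6−1/4·-154/403=-892/1209
M: M0=0, M1=-892/1209, M2=-154/403, M3=2740/1209, M4=-2156/403, M5=0
seg 0: a=2, c=M0/2=0, d=(M1−M0)/(6·3)=-446/10881, b=Δ0−h0·(2M0+M1)/6=1655/1209
seg 1: a=5, c=M1/2=-446/1209, d=(M2−M1)/(6·3)=215/10881, b=Δ1−h1·(2M1+M2)/6=317/1209
seg 2: a=3, c=M2/2=-77/403, d=(M3−M2)/(6·3)=1601/10881, b=Δ2−h2·(2M2+M3)/6=-1714/1209
seg 3: a=1, c=M3/2=1370/1209, d=(M4−M3)/(6·3)=-4604/10881, b=Δ3−h3·(2M3+M4)/6=131/93
seg 4: a=4, c=M4/2=-1078/403, d=(M5−M4)/(6·1)=1078/1209, b=Δ4−h4·(2M4+M5)/6=-3889/1209
t_q=15/4 → seg 1, τ=3/4; S=5+317/1209·τ+-446/1209·τ²+215/10881·τ³=9915/1984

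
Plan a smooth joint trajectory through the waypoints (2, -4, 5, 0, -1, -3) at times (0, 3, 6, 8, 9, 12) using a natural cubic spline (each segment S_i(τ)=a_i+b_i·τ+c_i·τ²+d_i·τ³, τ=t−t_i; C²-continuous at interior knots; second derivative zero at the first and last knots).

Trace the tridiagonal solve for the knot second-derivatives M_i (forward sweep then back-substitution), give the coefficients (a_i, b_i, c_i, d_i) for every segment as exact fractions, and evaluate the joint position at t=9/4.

Δ: Δ0=-2, Δ1=3, Δ2=-5/2, Δ3=-1, Δ4=-2/3
row 1: diag=12, rhs=30; c'=1/4, d'=5/2
row 2: denom=10−3·1/4=37/4; d'=(-33−3·5/2)/(37/4)=-162/37
row 3: denom=6−2·8/37=206/37; d'=(9−2·-162/37)/(206/37)=657/206
row 4: denom=8−1·37/206=1611/206; d'=(2−1·657/206)/(1611/206)=-245/1611
back: M4=-245/1611
back: M3=657/206−37/206·-245/1611=5182/1611
back: M2=-162/37−8/37·5182/1611=-8174/1611
back: M1=5/2−1/4·-8174/1611=6071/1611
M: M0=0, M1=6071/1611, M2=-8174/1611, M3=5182/1611, M4=-245/1611, M5=0
seg 0: a=2, c=M0/2=0, d=(M1−M0)/(6·3)=6071/28998, b=Δ0−h0·(2M0+M1)/6=-12515/3222
seg 1: a=-4, c=M1/2=6071/3222, d=(M2−M1)/(6·3)=-14245/28998, b=Δ1−h1·(2M1+M2)/6=2849/1611
seg 2: a=5, c=M2/2=-4087/1611, d=(M3−M2)/(6·2)=371/537, b=Δ2−h2·(2M2+M3)/6=-611/3222
seg 3: a=0, c=M3/2=2591/1611, d=(M4−M3)/(6·1)=-201/358, b=Δ3−h3·(2M3+M4)/6=-6595/3222
seg 4: a=-1, c=M4/2=-245/3222, d=(M5−M4)/(6·3)=245/28998, b=Δ4−h4·(2M4+M5)/6=-829/1611
t_q=9/4 → seg 0, τ=9/4; S=2+-12515/3222·τ+0·τ²+6071/28998·τ³=-99777/22912

  seg 0: a=2 b=-12515/3222 c=0 d=6071/28998
  seg 1: a=-4 b=2849/1611 c=6071/3222 d=-14245/28998
  seg 2: a=5 b=-611/3222 c=-4087/1611 d=371/537
  seg 3: a=0 b=-6595/3222 c=2591/1611 d=-201/358
  seg 4: a=-1 b=-829/1611 c=-245/3222 d=245/28998
S(9/4) = -99777/22912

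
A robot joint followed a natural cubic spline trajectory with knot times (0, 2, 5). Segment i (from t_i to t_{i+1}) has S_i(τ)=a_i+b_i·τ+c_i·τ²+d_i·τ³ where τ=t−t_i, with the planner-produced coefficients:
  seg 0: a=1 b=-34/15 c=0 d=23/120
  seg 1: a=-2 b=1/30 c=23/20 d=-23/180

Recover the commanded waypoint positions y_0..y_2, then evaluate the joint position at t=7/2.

y_0=1 y_1=-2 y_2=5
S(7/2) = 33/160

y_0 = S_0(0) = a_0 = 1
y_1 = S_1(0) = a_1 = -2
y_2 = S_1(3) = 5
t_q=7/2 is in segment 1 (τ=3/2); S_1(τ)=33/160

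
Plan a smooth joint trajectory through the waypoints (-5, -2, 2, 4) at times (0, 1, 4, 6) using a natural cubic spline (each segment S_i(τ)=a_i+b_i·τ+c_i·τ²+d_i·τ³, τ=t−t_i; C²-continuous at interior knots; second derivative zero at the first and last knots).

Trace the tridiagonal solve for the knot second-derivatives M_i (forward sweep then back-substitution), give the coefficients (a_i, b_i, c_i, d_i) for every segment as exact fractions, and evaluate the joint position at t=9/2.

  seg 0: a=-5 b=686/213 c=0 d=-47/213
  seg 1: a=-2 b=545/213 c=-47/71 d=6/71
  seg 2: a=2 b=185/213 c=7/71 d=-7/426
S(9/2) = 2791/1136

Δ: Δ0=3, Δ1=4/3, Δ2=1
row 1: diag=8, rhs=-10; c'=3/8, d'=-5/4
row 2: denom=10−3·3/8=71/8; d'=(-2−3·-5/4)/(71/8)=14/71
back: M2=14/71
back: M1=-5/4−3/8·14/71=-94/71
M: M0=0, M1=-94/71, M2=14/71, M3=0
seg 0: a=-5, c=M0/2=0, d=(M1−M0)/(6·1)=-47/213, b=Δ0−h0·(2M0+M1)/6=686/213
seg 1: a=-2, c=M1/2=-47/71, d=(M2−M1)/(6·3)=6/71, b=Δ1−h1·(2M1+M2)/6=545/213
seg 2: a=2, c=M2/2=7/71, d=(M3−M2)/(6·2)=-7/426, b=Δ2−h2·(2M2+M3)/6=185/213
t_q=9/2 → seg 2, τ=1/2; S=2+185/213·τ+7/71·τ²+-7/426·τ³=2791/1136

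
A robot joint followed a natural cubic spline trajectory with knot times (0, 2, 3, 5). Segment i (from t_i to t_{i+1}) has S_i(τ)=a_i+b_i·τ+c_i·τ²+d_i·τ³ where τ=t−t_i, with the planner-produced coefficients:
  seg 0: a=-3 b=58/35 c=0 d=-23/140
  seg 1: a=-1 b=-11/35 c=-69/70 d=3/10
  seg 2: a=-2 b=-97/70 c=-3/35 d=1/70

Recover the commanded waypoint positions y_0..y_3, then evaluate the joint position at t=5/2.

y_0=-3 y_1=-1 y_2=-2 y_3=-5
S(5/2) = -153/112

y_0 = S_0(0) = a_0 = -3
y_1 = S_1(0) = a_1 = -1
y_2 = S_2(0) = a_2 = -2
y_3 = S_2(2) = -5
t_q=5/2 is in segment 1 (τ=1/2); S_1(τ)=-153/112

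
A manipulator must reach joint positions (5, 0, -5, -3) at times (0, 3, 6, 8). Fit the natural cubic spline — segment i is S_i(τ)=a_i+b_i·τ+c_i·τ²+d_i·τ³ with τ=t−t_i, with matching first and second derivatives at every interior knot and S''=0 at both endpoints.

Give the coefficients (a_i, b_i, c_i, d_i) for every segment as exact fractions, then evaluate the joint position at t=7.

Δ: Δ0=-5/3, Δ1=-5/3, Δ2=1
row 1: diag=12, rhs=0; c'=1/4, d'=0
row 2: denom=10−3·1/4=37/4; d'=(16−3·0)/(37/4)=64/37
back: M2=64/37
back: M1=0−1/4·64/37=-16/37
M: M0=0, M1=-16/37, M2=64/37, M3=0
seg 0: a=5, c=M0/2=0, d=(M1−M0)/(6·3)=-8/333, b=Δ0−h0·(2M0+M1)/6=-161/111
seg 1: a=0, c=M1/2=-8/37, d=(M2−M1)/(6·3)=40/333, b=Δ1−h1·(2M1+M2)/6=-233/111
seg 2: a=-5, c=M2/2=32/37, d=(M3−M2)/(6·2)=-16/111, b=Δ2−h2·(2M2+M3)/6=-17/111
t_q=7 → seg 2, τ=1; S=-5+-17/111·τ+32/37·τ²+-16/111·τ³=-164/37

  seg 0: a=5 b=-161/111 c=0 d=-8/333
  seg 1: a=0 b=-233/111 c=-8/37 d=40/333
  seg 2: a=-5 b=-17/111 c=32/37 d=-16/111
S(7) = -164/37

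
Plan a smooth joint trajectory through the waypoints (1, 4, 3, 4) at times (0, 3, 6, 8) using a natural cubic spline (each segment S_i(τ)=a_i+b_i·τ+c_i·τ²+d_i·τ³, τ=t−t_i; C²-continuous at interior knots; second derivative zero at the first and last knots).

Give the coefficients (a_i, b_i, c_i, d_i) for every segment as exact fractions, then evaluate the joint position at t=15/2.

Δ: Δ0=1, Δ1=-1/3, Δ2=1/2
row 1: diag=12, rhs=-8; c'=1/4, d'=-2/3
row 2: denom=10−3·1/4=37/4; d'=(5−3·-2/3)/(37/4)=28/37
back: M2=28/37
back: M1=-2/3−1/4·28/37=-95/111
M: M0=0, M1=-95/111, M2=28/37, M3=0
seg 0: a=1, c=M0/2=0, d=(M1−M0)/(6·3)=-95/1998, b=Δ0−h0·(2M0+M1)/6=317/222
seg 1: a=4, c=M1/2=-95/222, d=(M2−M1)/(6·3)=179/1998, b=Δ1−h1·(2M1+M2)/6=16/111
seg 2: a=3, c=M2/2=14/37, d=(M3−M2)/(6·2)=-7/111, b=Δ2−h2·(2M2+M3)/6=-1/222
t_q=15/2 → seg 2, τ=3/2; S=3+-1/222·τ+14/37·τ²+-7/111·τ³=1075/296

  seg 0: a=1 b=317/222 c=0 d=-95/1998
  seg 1: a=4 b=16/111 c=-95/222 d=179/1998
  seg 2: a=3 b=-1/222 c=14/37 d=-7/111
S(15/2) = 1075/296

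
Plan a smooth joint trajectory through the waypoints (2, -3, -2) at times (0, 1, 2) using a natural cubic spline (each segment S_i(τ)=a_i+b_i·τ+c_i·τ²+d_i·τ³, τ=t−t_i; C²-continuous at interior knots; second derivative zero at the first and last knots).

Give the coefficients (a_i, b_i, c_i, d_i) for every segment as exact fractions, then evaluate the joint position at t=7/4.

Δ: Δ0=-5, Δ1=1
row 1: diag=4, rhs=36; c'=1/4, d'=9
back: M1=9
M: M0=0, M1=9, M2=0
seg 0: a=2, c=M0/2=0, d=(M1−M0)/(6·1)=3/2, b=Δ0−h0·(2M0+M1)/6=-13/2
seg 1: a=-3, c=M1/2=9/2, d=(M2−M1)/(6·1)=-3/2, b=Δ1−h1·(2M1+M2)/6=-2
t_q=7/4 → seg 1, τ=3/4; S=-3+-2·τ+9/2·τ²+-3/2·τ³=-333/128

  seg 0: a=2 b=-13/2 c=0 d=3/2
  seg 1: a=-3 b=-2 c=9/2 d=-3/2
S(7/4) = -333/128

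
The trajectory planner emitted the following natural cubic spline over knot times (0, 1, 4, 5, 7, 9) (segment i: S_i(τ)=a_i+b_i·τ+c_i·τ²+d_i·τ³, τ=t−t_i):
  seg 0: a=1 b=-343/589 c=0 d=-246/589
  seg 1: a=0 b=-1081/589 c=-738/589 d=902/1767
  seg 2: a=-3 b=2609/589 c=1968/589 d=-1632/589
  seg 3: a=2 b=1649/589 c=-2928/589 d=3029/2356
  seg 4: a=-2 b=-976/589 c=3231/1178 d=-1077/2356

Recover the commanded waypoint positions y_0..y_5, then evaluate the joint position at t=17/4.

y_0 = S_0(0) = a_0 = 1
y_1 = S_1(0) = a_1 = 0
y_2 = S_2(0) = a_2 = -3
y_3 = S_3(0) = a_3 = 2
y_4 = S_4(0) = a_4 = -2
y_5 = S_4(2) = 2
t_q=17/4 is in segment 2 (τ=1/4); S_2(τ)=-4069/2356

y_0=1 y_1=0 y_2=-3 y_3=2 y_4=-2 y_5=2
S(17/4) = -4069/2356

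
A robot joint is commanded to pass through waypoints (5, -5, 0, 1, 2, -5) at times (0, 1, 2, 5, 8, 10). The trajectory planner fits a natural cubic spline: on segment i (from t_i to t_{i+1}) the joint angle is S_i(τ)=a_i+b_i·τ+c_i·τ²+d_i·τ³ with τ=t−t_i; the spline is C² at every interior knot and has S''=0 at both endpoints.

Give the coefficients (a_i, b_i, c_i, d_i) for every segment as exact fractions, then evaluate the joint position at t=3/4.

Δ: Δ0=-10, Δ1=5, Δ2=1/3, Δ3=1/3, Δ4=-7/2
row 1: diag=4, rhs=90; c'=1/4, d'=45/2
row 2: denom=8−1·1/4=31/4; d'=(-28−1·45/2)/(31/4)=-202/31
row 3: denom=12−3·12/31=336/31; d'=(0−3·-202/31)/(336/31)=101/56
row 4: denom=10−3·31/112=1027/112; d'=(-23−3·101/56)/(1027/112)=-3182/1027
back: M4=-3182/1027
back: M3=101/56−31/112·-3182/1027=2733/1027
back: M2=-202/31−12/31·2733/1027=-7750/1027
back: M1=45/2−1/4·-7750/1027=25045/1027
M: M0=0, M1=25045/1027, M2=-7750/1027, M3=2733/1027, M4=-3182/1027, M5=0
seg 0: a=5, c=M0/2=0, d=(M1−M0)/(6·1)=25045/6162, b=Δ0−h0·(2M0+M1)/6=-86665/6162
seg 1: a=-5, c=M1/2=25045/2054, d=(M2−M1)/(6·1)=-32795/6162, b=Δ1−h1·(2M1+M2)/6=-5765/3081
seg 2: a=0, c=M2/2=-3875/1027, d=(M3−M2)/(6·3)=10483/18486, b=Δ2−h2·(2M2+M3)/6=40355/6162
seg 3: a=1, c=M3/2=2733/2054, d=(M4−M3)/(6·3)=-455/1422, b=Δ3−h3·(2M3+M4)/6=-2399/3081
seg 4: a=2, c=M4/2=-1591/1027, d=(M5−M4)/(6·2)=1591/6162, b=Δ4−h4·(2M4+M5)/6=-8839/6162
t_q=3/4 → seg 0, τ=3/4; S=5+-86665/6162·τ+0·τ²+25045/6162·τ³=-503955/131456

  seg 0: a=5 b=-86665/6162 c=0 d=25045/6162
  seg 1: a=-5 b=-5765/3081 c=25045/2054 d=-32795/6162
  seg 2: a=0 b=40355/6162 c=-3875/1027 d=10483/18486
  seg 3: a=1 b=-2399/3081 c=2733/2054 d=-455/1422
  seg 4: a=2 b=-8839/6162 c=-1591/1027 d=1591/6162
S(3/4) = -503955/131456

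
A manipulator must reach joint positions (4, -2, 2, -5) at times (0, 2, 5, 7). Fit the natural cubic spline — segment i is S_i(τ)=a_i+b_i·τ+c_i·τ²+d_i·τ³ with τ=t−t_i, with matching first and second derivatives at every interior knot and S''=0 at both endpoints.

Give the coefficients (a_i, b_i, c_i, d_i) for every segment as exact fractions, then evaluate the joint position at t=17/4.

Δ: Δ0=-3, Δ1=4/3, Δ2=-7/2
row 1: diag=10, rhs=26; c'=3/10, d'=13/5
row 2: denom=10−3·3/10=91/10; d'=(-29−3·13/5)/(91/10)=-368/91
back: M2=-368/91
back: M1=13/5−3/10·-368/91=347/91
M: M0=0, M1=347/91, M2=-368/91, M3=0
seg 0: a=4, c=M0/2=0, d=(M1−M0)/(6·2)=347/1092, b=Δ0−h0·(2M0+M1)/6=-1166/273
seg 1: a=-2, c=M1/2=347/182, d=(M2−M1)/(6·3)=-55/126, b=Δ1−h1·(2M1+M2)/6=-125/273
seg 2: a=2, c=M2/2=-184/91, d=(M3−M2)/(6·2)=92/273, b=Δ2−h2·(2M2+M3)/6=-439/546
t_q=17/4 → seg 1, τ=9/4; S=-2+-125/273·τ+347/182·τ²+-55/126·τ³=19217/11648

  seg 0: a=4 b=-1166/273 c=0 d=347/1092
  seg 1: a=-2 b=-125/273 c=347/182 d=-55/126
  seg 2: a=2 b=-439/546 c=-184/91 d=92/273
S(17/4) = 19217/11648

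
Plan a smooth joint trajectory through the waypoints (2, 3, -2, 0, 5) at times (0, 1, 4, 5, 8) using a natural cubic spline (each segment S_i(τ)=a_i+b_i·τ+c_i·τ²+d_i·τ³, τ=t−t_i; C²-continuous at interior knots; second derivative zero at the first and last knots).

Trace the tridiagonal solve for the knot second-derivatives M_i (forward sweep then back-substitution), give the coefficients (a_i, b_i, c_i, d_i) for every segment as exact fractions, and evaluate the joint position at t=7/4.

Δ: Δ0=1, Δ1=-5/3, Δ2=2, Δ3=5/3
row 1: diag=8, rhs=-16; c'=3/8, d'=-2
row 2: denom=8−3·3/8=55/8; d'=(22−3·-2)/(55/8)=224/55
row 3: denom=8−1·8/55=432/55; d'=(-2−1·224/55)/(432/55)=-167/216
back: M3=-167/216
back: M2=224/55−8/55·-167/216=113/27
back: M1=-2−3/8·113/27=-257/72
M: M0=0, M1=-257/72, M2=113/27, M3=-167/216, M4=0
seg 0: a=2, c=M0/2=0, d=(M1−M0)/(6·1)=-257/432, b=Δ0−h0·(2M0+M1)/6=689/432
seg 1: a=3, c=M1/2=-257/144, d=(M2−M1)/(6·3)=1675/3888, b=Δ1−h1·(2M1+M2)/6=-41/216
seg 2: a=-2, c=M2/2=113/54, d=(M3−M2)/(6·1)=-119/144, b=Δ2−h2·(2M2+M3)/6=317/432
seg 3: a=0, c=M3/2=-167/432, d=(M4−M3)/(6·3)=167/3888, b=Δ3−h3·(2M3+M4)/6=527/216
t_q=7/4 → seg 1, τ=3/4; S=3+-41/216·τ+-257/144·τ²+1675/3888·τ³=6253/3072

  seg 0: a=2 b=689/432 c=0 d=-257/432
  seg 1: a=3 b=-41/216 c=-257/144 d=1675/3888
  seg 2: a=-2 b=317/432 c=113/54 d=-119/144
  seg 3: a=0 b=527/216 c=-167/432 d=167/3888
S(7/4) = 6253/3072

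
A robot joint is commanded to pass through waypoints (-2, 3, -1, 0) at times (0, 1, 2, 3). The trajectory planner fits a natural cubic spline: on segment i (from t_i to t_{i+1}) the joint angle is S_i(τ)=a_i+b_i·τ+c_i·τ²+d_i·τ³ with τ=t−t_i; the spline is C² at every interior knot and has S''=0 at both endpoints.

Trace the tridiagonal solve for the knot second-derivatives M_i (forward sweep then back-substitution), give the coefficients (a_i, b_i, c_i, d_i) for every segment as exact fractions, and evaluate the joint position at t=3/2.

Δ: Δ0=5, Δ1=-4, Δ2=1
row 1: diag=4, rhs=-54; c'=1/4, d'=-27/2
row 2: denom=4−1·1/4=15/4; d'=(30−1·-27/2)/(15/4)=58/5
back: M2=58/5
back: M1=-27/2−1/4·58/5=-82/5
M: M0=0, M1=-82/5, M2=58/5, M3=0
seg 0: a=-2, c=M0/2=0, d=(M1−M0)/(6·1)=-41/15, b=Δ0−h0·(2M0+M1)/6=116/15
seg 1: a=3, c=M1/2=-41/5, d=(M2−M1)/(6·1)=14/3, b=Δ1−h1·(2M1+M2)/6=-7/15
seg 2: a=-1, c=M2/2=29/5, d=(M3−M2)/(6·1)=-29/15, b=Δ2−h2·(2M2+M3)/6=-43/15
t_q=3/2 → seg 1, τ=1/2; S=3+-7/15·τ+-41/5·τ²+14/3·τ³=13/10

  seg 0: a=-2 b=116/15 c=0 d=-41/15
  seg 1: a=3 b=-7/15 c=-41/5 d=14/3
  seg 2: a=-1 b=-43/15 c=29/5 d=-29/15
S(3/2) = 13/10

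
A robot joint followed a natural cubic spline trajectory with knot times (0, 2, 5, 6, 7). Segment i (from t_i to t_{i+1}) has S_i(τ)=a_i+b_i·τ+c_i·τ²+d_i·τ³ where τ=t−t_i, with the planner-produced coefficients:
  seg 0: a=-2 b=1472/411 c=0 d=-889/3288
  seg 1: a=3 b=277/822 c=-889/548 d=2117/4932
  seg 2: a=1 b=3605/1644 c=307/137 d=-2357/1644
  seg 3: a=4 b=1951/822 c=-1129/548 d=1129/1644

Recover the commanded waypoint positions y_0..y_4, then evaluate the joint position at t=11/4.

y_0 = S_0(0) = a_0 = -2
y_1 = S_1(0) = a_1 = 3
y_2 = S_2(0) = a_2 = 1
y_3 = S_3(0) = a_3 = 4
y_4 = S_3(1) = 5
t_q=11/4 is in segment 1 (τ=3/4); S_1(τ)=88427/35072

y_0=-2 y_1=3 y_2=1 y_3=4 y_4=5
S(11/4) = 88427/35072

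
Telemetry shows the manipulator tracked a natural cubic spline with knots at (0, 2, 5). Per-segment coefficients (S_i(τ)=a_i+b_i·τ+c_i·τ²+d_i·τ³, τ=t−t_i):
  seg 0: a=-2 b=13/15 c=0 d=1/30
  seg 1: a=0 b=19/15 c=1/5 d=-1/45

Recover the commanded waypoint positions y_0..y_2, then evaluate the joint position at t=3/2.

y_0 = S_0(0) = a_0 = -2
y_1 = S_1(0) = a_1 = 0
y_2 = S_1(3) = 5
t_q=3/2 is in segment 0 (τ=3/2); S_0(τ)=-47/80

y_0=-2 y_1=0 y_2=5
S(3/2) = -47/80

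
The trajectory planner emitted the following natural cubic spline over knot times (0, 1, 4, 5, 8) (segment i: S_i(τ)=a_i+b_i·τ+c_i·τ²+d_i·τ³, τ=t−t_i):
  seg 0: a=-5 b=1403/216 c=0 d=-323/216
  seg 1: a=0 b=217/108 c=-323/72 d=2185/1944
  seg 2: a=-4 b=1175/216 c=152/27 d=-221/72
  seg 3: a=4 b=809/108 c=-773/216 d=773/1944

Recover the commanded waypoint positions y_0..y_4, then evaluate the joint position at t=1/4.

y_0=-5 y_1=0 y_2=-4 y_3=4 y_4=5
S(1/4) = -15665/4608

y_0 = S_0(0) = a_0 = -5
y_1 = S_1(0) = a_1 = 0
y_2 = S_2(0) = a_2 = -4
y_3 = S_3(0) = a_3 = 4
y_4 = S_3(3) = 5
t_q=1/4 is in segment 0 (τ=1/4); S_0(τ)=-15665/4608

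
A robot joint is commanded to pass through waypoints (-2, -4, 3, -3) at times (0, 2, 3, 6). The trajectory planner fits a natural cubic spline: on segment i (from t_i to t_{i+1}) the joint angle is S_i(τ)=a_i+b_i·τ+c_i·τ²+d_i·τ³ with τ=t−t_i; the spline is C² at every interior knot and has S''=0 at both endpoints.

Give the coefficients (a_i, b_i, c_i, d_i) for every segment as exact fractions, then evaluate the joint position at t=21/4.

  seg 0: a=-2 b=-193/47 c=0 d=73/94
  seg 1: a=-4 b=245/47 c=219/47 d=-135/47
  seg 2: a=3 b=278/47 c=-186/47 d=62/141
S(21/4) = 1929/1504

Δ: Δ0=-1, Δ1=7, Δ2=-2
row 1: diag=6, rhs=48; c'=1/6, d'=8
row 2: denom=8−1·1/6=47/6; d'=(-54−1·8)/(47/6)=-372/47
back: M2=-372/47
back: M1=8−1/6·-372/47=438/47
M: M0=0, M1=438/47, M2=-372/47, M3=0
seg 0: a=-2, c=M0/2=0, d=(M1−M0)/(6·2)=73/94, b=Δ0−h0·(2M0+M1)/6=-193/47
seg 1: a=-4, c=M1/2=219/47, d=(M2−M1)/(6·1)=-135/47, b=Δ1−h1·(2M1+M2)/6=245/47
seg 2: a=3, c=M2/2=-186/47, d=(M3−M2)/(6·3)=62/141, b=Δ2−h2·(2M2+M3)/6=278/47
t_q=21/4 → seg 2, τ=9/4; S=3+278/47·τ+-186/47·τ²+62/141·τ³=1929/1504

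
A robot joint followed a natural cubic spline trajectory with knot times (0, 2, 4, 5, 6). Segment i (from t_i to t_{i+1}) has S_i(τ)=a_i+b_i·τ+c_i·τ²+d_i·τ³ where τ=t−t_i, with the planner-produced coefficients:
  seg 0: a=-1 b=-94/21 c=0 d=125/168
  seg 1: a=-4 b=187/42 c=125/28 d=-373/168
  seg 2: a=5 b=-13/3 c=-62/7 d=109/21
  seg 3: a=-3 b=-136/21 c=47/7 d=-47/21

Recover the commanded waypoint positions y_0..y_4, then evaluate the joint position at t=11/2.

y_0=-1 y_1=-4 y_2=5 y_3=-3 y_4=-5
S(11/2) = -271/56

y_0 = S_0(0) = a_0 = -1
y_1 = S_1(0) = a_1 = -4
y_2 = S_2(0) = a_2 = 5
y_3 = S_3(0) = a_3 = -3
y_4 = S_3(1) = -5
t_q=11/2 is in segment 3 (τ=1/2); S_3(τ)=-271/56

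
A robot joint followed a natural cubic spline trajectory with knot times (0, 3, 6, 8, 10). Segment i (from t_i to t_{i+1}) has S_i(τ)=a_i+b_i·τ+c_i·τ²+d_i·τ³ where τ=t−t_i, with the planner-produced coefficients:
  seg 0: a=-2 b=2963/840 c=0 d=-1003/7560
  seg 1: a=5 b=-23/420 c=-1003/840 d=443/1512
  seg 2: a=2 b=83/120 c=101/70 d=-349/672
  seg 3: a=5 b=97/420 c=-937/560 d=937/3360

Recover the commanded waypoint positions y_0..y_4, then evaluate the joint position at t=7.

y_0=-2 y_1=5 y_2=2 y_3=5 y_4=1
S(7) = 4049/1120

y_0 = S_0(0) = a_0 = -2
y_1 = S_1(0) = a_1 = 5
y_2 = S_2(0) = a_2 = 2
y_3 = S_3(0) = a_3 = 5
y_4 = S_3(2) = 1
t_q=7 is in segment 2 (τ=1); S_2(τ)=4049/1120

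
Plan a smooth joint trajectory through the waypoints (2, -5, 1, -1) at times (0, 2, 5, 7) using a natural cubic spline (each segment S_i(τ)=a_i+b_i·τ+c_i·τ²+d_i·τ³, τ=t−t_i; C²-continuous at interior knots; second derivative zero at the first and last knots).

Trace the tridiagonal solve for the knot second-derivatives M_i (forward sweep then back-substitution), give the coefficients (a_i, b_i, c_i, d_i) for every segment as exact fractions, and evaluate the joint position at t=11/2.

Δ: Δ0=-7/2, Δ1=2, Δ2=-1
row 1: diag=10, rhs=33; c'=3/10, d'=33/10
row 2: denom=10−3·3/10=91/10; d'=(-18−3·33/10)/(91/10)=-279/91
back: M2=-279/91
back: M1=33/10−3/10·-279/91=384/91
M: M0=0, M1=384/91, M2=-279/91, M3=0
seg 0: a=2, c=M0/2=0, d=(M1−M0)/(6·2)=32/91, b=Δ0−h0·(2M0+M1)/6=-893/182
seg 1: a=-5, c=M1/2=192/91, d=(M2−M1)/(6·3)=-17/42, b=Δ1−h1·(2M1+M2)/6=-125/182
seg 2: a=1, c=M2/2=-279/182, d=(M3−M2)/(6·2)=93/364, b=Δ2−h2·(2M2+M3)/6=95/91
t_q=11/2 → seg 2, τ=1/2; S=1+95/91·τ+-279/182·τ²+93/364·τ³=487/416

  seg 0: a=2 b=-893/182 c=0 d=32/91
  seg 1: a=-5 b=-125/182 c=192/91 d=-17/42
  seg 2: a=1 b=95/91 c=-279/182 d=93/364
S(11/2) = 487/416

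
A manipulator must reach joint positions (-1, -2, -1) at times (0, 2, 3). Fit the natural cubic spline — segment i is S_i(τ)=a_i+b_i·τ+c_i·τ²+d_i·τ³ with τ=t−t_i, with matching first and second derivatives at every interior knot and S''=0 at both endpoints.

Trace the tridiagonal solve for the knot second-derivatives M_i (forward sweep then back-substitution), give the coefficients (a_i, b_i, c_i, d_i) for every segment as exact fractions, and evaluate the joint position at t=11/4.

  seg 0: a=-1 b=-1 c=0 d=1/8
  seg 1: a=-2 b=1/2 c=3/4 d=-1/4
S(11/4) = -335/256

Δ: Δ0=-1/2, Δ1=1
row 1: diag=6, rhs=9; c'=1/6, d'=3/2
back: M1=3/2
M: M0=0, M1=3/2, M2=0
seg 0: a=-1, c=M0/2=0, d=(M1−M0)/(6·2)=1/8, b=Δ0−h0·(2M0+M1)/6=-1
seg 1: a=-2, c=M1/2=3/4, d=(M2−M1)/(6·1)=-1/4, b=Δ1−h1·(2M1+M2)/6=1/2
t_q=11/4 → seg 1, τ=3/4; S=-2+1/2·τ+3/4·τ²+-1/4·τ³=-335/256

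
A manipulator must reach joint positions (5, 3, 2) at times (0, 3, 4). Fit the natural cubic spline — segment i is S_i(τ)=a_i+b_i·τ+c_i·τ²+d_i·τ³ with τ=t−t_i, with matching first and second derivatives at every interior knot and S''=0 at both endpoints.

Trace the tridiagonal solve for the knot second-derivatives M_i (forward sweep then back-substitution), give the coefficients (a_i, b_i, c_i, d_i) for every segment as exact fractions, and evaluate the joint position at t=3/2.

Δ: Δ0=-2/3, Δ1=-1
row 1: diag=8, rhs=-2; c'=1/8, d'=-1/4
back: M1=-1/4
M: M0=0, M1=-1/4, M2=0
seg 0: a=5, c=M0/2=0, d=(M1−M0)/(6·3)=-1/72, b=Δ0−h0·(2M0+M1)/6=-13/24
seg 1: a=3, c=M1/2=-1/8, d=(M2−M1)/(6·1)=1/24, b=Δ1−h1·(2M1+M2)/6=-11/12
t_q=3/2 → seg 0, τ=3/2; S=5+-13/24·τ+0·τ²+-1/72·τ³=265/64

  seg 0: a=5 b=-13/24 c=0 d=-1/72
  seg 1: a=3 b=-11/12 c=-1/8 d=1/24
S(3/2) = 265/64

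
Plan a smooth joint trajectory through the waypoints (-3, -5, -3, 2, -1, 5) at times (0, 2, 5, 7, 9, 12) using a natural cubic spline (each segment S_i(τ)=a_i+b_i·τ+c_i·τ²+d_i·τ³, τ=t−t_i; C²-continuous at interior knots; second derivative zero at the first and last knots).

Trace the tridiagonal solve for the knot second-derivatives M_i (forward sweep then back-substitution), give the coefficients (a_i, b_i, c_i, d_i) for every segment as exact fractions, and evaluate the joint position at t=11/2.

Δ: Δ0=-1, Δ1=2/3, Δ2=5/2, Δ3=-3/2, Δ4=2
row 1: diag=10, rhs=10; c'=3/10, d'=1
row 2: denom=10−3·3/10=91/10; d'=(11−3·1)/(91/10)=80/91
row 3: denom=8−2·20/91=688/91; d'=(-24−2·80/91)/(688/91)=-293/86
row 4: denom=10−2·91/344=1629/172; d'=(21−2·-293/86)/(1629/172)=4784/1629
back: M4=4784/1629
back: M3=-293/86−91/344·4784/1629=-13631/3258
back: M2=80/91−20/91·-13631/3258=2930/1629
back: M1=1−3/10·2930/1629=250/543
M: M0=0, M1=250/543, M2=2930/1629, M3=-13631/3258, M4=4784/1629, M5=0
seg 0: a=-3, c=M0/2=0, d=(M1−M0)/(6·2)=125/3258, b=Δ0−h0·(2M0+M1)/6=-1879/1629
seg 1: a=-5, c=M1/2=125/543, d=(M2−M1)/(6·3)=1090/14661, b=Δ1−h1·(2M1+M2)/6=-1129/1629
seg 2: a=-3, c=M2/2=1465/1629, d=(M3−M2)/(6·2)=-6497/13032, b=Δ2−h2·(2M2+M3)/6=4391/1629
seg 3: a=2, c=M3/2=-13631/6516, d=(M4−M3)/(6·2)=7733/13032, b=Δ3−h3·(2M3+M4)/6=337/1086
seg 4: a=-1, c=M4/2=2392/1629, d=(M5−M4)/(6·3)=-2392/14661, b=Δ4−h4·(2M4+M5)/6=-1526/1629
t_q=11/2 → seg 2, τ=1/2; S=-3+4391/1629·τ+1465/1629·τ²+-6497/13032·τ³=-17257/11584

  seg 0: a=-3 b=-1879/1629 c=0 d=125/3258
  seg 1: a=-5 b=-1129/1629 c=125/543 d=1090/14661
  seg 2: a=-3 b=4391/1629 c=1465/1629 d=-6497/13032
  seg 3: a=2 b=337/1086 c=-13631/6516 d=7733/13032
  seg 4: a=-1 b=-1526/1629 c=2392/1629 d=-2392/14661
S(11/2) = -17257/11584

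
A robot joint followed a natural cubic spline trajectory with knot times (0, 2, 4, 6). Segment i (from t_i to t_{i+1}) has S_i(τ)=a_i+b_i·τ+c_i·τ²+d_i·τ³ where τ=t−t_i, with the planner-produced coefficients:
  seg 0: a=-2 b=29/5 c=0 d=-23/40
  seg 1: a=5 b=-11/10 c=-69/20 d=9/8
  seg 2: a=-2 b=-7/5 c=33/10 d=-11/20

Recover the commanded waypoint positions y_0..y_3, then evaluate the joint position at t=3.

y_0 = S_0(0) = a_0 = -2
y_1 = S_1(0) = a_1 = 5
y_2 = S_2(0) = a_2 = -2
y_3 = S_2(2) = 4
t_q=3 is in segment 1 (τ=1); S_1(τ)=63/40

y_0=-2 y_1=5 y_2=-2 y_3=4
S(3) = 63/40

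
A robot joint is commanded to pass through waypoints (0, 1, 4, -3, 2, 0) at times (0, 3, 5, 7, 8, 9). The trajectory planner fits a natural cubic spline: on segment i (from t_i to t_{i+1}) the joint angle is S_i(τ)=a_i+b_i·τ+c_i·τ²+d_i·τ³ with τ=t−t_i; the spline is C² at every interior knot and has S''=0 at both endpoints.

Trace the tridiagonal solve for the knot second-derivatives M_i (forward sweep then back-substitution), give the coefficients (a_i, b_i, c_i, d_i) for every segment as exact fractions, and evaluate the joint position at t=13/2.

  seg 0: a=0 b=-1861/2382 c=0 d=295/2382
  seg 1: a=1 b=3052/1191 c=885/794 d=-7841/9528
  seg 2: a=4 b=-6799/2382 c=-6071/1588 d=16675/9528
  seg 3: a=-3 b=3400/1191 c=2651/397 d=-5398/1191
  seg 4: a=2 b=3112/1191 c=-2747/397 d=2747/1191
S(13/2) = -75633/25408

Δ: Δ0=1/3, Δ1=3/2, Δ2=-7/2, Δ3=5, Δ4=-2
row 1: diag=10, rhs=7; c'=1/5, d'=7/10
row 2: denom=8−2·1/5=38/5; d'=(-30−2·7/10)/(38/5)=-157/38
row 3: denom=6−2·5/19=104/19; d'=(51−2·-157/38)/(104/19)=563/52
row 4: denom=4−1·19/104=397/104; d'=(-42−1·563/52)/(397/104)=-5494/397
back: M4=-5494/397
back: M3=563/52−19/104·-5494/397=5302/397
back: M2=-157/38−5/19·5302/397=-6071/794
back: M1=7/10−1/5·-6071/794=885/397
M: M0=0, M1=885/397, M2=-6071/794, M3=5302/397, M4=-5494/397, M5=0
seg 0: a=0, c=M0/2=0, d=(M1−M0)/(6·3)=295/2382, b=Δ0−h0·(2M0+M1)/6=-1861/2382
seg 1: a=1, c=M1/2=885/794, d=(M2−M1)/(6·2)=-7841/9528, b=Δ1−h1·(2M1+M2)/6=3052/1191
seg 2: a=4, c=M2/2=-6071/1588, d=(M3−M2)/(6·2)=16675/9528, b=Δ2−h2·(2M2+M3)/6=-6799/2382
seg 3: a=-3, c=M3/2=2651/397, d=(M4−M3)/(6·1)=-5398/1191, b=Δ3−h3·(2M3+M4)/6=3400/1191
seg 4: a=2, c=M4/2=-2747/397, d=(M5−M4)/(6·1)=2747/1191, b=Δ4−h4·(2M4+M5)/6=3112/1191
t_q=13/2 → seg 2, τ=3/2; S=4+-6799/2382·τ+-6071/1588·τ²+16675/9528·τ³=-75633/25408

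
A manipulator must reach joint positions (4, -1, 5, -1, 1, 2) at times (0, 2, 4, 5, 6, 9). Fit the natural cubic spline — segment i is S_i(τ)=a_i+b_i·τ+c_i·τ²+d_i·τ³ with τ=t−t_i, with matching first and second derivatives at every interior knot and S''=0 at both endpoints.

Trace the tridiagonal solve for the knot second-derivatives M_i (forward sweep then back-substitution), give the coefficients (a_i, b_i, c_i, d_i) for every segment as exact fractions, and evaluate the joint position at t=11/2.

  seg 0: a=4 b=-76/15 c=0 d=77/120
  seg 1: a=-1 b=79/30 c=77/20 d=-11/6
  seg 2: a=5 b=-119/30 c=-143/20 d=307/60
  seg 3: a=-1 b=-35/12 c=41/5 d=-197/60
  seg 4: a=1 b=109/30 c=-33/20 d=11/60
S(11/2) = -131/160

Δ: Δ0=-5/2, Δ1=3, Δ2=-6, Δ3=2, Δ4=1/3
row 1: diag=8, rhs=33; c'=1/4, d'=33/8
row 2: denom=6−2·1/4=11/2; d'=(-54−2·33/8)/(11/2)=-249/22
row 3: denom=4−1·2/11=42/11; d'=(48−1·-249/22)/(42/11)=435/28
row 4: denom=8−1·11/42=325/42; d'=(-10−1·435/28)/(325/42)=-33/10
back: M4=-33/10
back: M3=435/28−11/42·-33/10=82/5
back: M2=-249/22−2/11·82/5=-143/10
back: M1=33/8−1/4·-143/10=77/10
M: M0=0, M1=77/10, M2=-143/10, M3=82/5, M4=-33/10, M5=0
seg 0: a=4, c=M0/2=0, d=(M1−M0)/(6·2)=77/120, b=Δ0−h0·(2M0+M1)/6=-76/15
seg 1: a=-1, c=M1/2=77/20, d=(M2−M1)/(6·2)=-11/6, b=Δ1−h1·(2M1+M2)/6=79/30
seg 2: a=5, c=M2/2=-143/20, d=(M3−M2)/(6·1)=307/60, b=Δ2−h2·(2M2+M3)/6=-119/30
seg 3: a=-1, c=M3/2=41/5, d=(M4−M3)/(6·1)=-197/60, b=Δ3−h3·(2M3+M4)/6=-35/12
seg 4: a=1, c=M4/2=-33/20, d=(M5−M4)/(6·3)=11/60, b=Δ4−h4·(2M4+M5)/6=109/30
t_q=11/2 → seg 3, τ=1/2; S=-1+-35/12·τ+41/5·τ²+-197/60·τ³=-131/160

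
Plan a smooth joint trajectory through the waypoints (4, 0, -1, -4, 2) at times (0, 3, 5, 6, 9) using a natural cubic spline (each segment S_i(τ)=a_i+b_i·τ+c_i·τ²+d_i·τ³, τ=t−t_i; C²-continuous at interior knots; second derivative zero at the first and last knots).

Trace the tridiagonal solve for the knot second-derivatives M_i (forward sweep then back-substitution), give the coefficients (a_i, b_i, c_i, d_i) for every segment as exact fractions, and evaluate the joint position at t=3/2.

Δ: Δ0=-4/3, Δ1=-1/2, Δ2=-3, Δ3=2
row 1: diag=10, rhs=5; c'=1/5, d'=1/2
row 2: denom=6−2·1/5=28/5; d'=(-15−2·1/2)/(28/5)=-20/7
row 3: denom=8−1·5/28=219/28; d'=(30−1·-20/7)/(219/28)=920/219
back: M3=920/219
back: M2=-20/7−5/28·920/219=-790/219
back: M1=1/2−1/5·-790/219=535/438
M: M0=0, M1=535/438, M2=-790/219, M3=920/219, M4=0
seg 0: a=4, c=M0/2=0, d=(M1−M0)/(6·3)=535/7884, b=Δ0−h0·(2M0+M1)/6=-1703/876
seg 1: a=0, c=M1/2=535/876, d=(M2−M1)/(6·2)=-235/584, b=Δ1−h1·(2M1+M2)/6=-49/438
seg 2: a=-1, c=M2/2=-395/219, d=(M3−M2)/(6·1)=95/73, b=Δ2−h2·(2M2+M3)/6=-547/219
seg 3: a=-4, c=M3/2=460/219, d=(M4−M3)/(6·3)=-460/1971, b=Δ3−h3·(2M3+M4)/6=-482/219
t_q=3/2 → seg 0, τ=3/2; S=4+-1703/876·τ+0·τ²+535/7884·τ³=3067/2336

  seg 0: a=4 b=-1703/876 c=0 d=535/7884
  seg 1: a=0 b=-49/438 c=535/876 d=-235/584
  seg 2: a=-1 b=-547/219 c=-395/219 d=95/73
  seg 3: a=-4 b=-482/219 c=460/219 d=-460/1971
S(3/2) = 3067/2336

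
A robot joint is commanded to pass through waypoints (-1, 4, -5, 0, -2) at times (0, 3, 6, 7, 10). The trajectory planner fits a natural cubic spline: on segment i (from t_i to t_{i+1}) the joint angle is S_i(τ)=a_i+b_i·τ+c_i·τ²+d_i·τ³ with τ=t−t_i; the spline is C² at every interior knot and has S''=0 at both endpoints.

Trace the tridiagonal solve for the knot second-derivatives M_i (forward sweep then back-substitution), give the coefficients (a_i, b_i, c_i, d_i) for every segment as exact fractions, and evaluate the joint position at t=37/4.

  seg 0: a=-1 b=883/228 c=0 d=-503/2052
  seg 1: a=4 b=-313/114 c=-503/228 d=1451/2052
  seg 2: a=-5 b=709/228 c=79/19 d=-517/228
  seg 3: a=0 b=527/114 c=-201/76 d=67/228
S(37/4) = 1749/4864

Δ: Δ0=5/3, Δ1=-3, Δ2=5, Δ3=-2/3
row 1: diag=12, rhs=-28; c'=1/4, d'=-7/3
row 2: denom=8−3·1/4=29/4; d'=(48−3·-7/3)/(29/4)=220/29
row 3: denom=8−1·4/29=228/29; d'=(-34−1·220/29)/(228/29)=-201/38
back: M3=-201/38
back: M2=220/29−4/29·-201/38=158/19
back: M1=-7/3−1/4·158/19=-503/114
M: M0=0, M1=-503/114, M2=158/19, M3=-201/38, M4=0
seg 0: a=-1, c=M0/2=0, d=(M1−M0)/(6·3)=-503/2052, b=Δ0−h0·(2M0+M1)/6=883/228
seg 1: a=4, c=M1/2=-503/228, d=(M2−M1)/(6·3)=1451/2052, b=Δ1−h1·(2M1+M2)/6=-313/114
seg 2: a=-5, c=M2/2=79/19, d=(M3−M2)/(6·1)=-517/228, b=Δ2−h2·(2M2+M3)/6=709/228
seg 3: a=0, c=M3/2=-201/76, d=(M4−M3)/(6·3)=67/228, b=Δ3−h3·(2M3+M4)/6=527/114
t_q=37/4 → seg 3, τ=9/4; S=0+527/114·τ+-201/76·τ²+67/228·τ³=1749/4864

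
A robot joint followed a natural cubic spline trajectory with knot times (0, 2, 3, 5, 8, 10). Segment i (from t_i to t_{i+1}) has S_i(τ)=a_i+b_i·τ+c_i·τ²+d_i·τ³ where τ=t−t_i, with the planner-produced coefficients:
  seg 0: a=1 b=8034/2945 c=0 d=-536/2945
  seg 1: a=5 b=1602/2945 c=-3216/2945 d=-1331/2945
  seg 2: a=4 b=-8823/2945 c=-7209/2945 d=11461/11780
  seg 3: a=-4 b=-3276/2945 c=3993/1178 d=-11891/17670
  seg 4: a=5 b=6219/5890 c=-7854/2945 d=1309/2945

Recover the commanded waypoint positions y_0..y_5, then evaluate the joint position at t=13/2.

y_0=1 y_1=5 y_2=4 y_3=-4 y_4=5 y_5=0
S(13/2) = -14753/47120

y_0 = S_0(0) = a_0 = 1
y_1 = S_1(0) = a_1 = 5
y_2 = S_2(0) = a_2 = 4
y_3 = S_3(0) = a_3 = -4
y_4 = S_4(0) = a_4 = 5
y_5 = S_4(2) = 0
t_q=13/2 is in segment 3 (τ=3/2); S_3(τ)=-14753/47120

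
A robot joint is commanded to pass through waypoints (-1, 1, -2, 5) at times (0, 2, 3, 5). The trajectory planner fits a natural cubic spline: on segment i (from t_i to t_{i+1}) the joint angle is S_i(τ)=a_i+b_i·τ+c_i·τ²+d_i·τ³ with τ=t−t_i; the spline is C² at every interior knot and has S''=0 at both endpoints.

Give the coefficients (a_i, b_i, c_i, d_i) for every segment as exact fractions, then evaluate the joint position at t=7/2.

  seg 0: a=-1 b=96/35 c=0 d=-61/140
  seg 1: a=1 b=-87/35 c=-183/70 d=21/10
  seg 2: a=-2 b=-99/70 c=129/35 d=-43/70
S(7/2) = -149/80

Δ: Δ0=1, Δ1=-3, Δ2=7/2
row 1: diag=6, rhs=-24; c'=1/6, d'=-4
row 2: denom=6−1·1/6=35/6; d'=(39−1·-4)/(35/6)=258/35
back: M2=258/35
back: M1=-4−1/6·258/35=-183/35
M: M0=0, M1=-183/35, M2=258/35, M3=0
seg 0: a=-1, c=M0/2=0, d=(M1−M0)/(6·2)=-61/140, b=Δ0−h0·(2M0+M1)/6=96/35
seg 1: a=1, c=M1/2=-183/70, d=(M2−M1)/(6·1)=21/10, b=Δ1−h1·(2M1+M2)/6=-87/35
seg 2: a=-2, c=M2/2=129/35, d=(M3−M2)/(6·2)=-43/70, b=Δ2−h2·(2M2+M3)/6=-99/70
t_q=7/2 → seg 2, τ=1/2; S=-2+-99/70·τ+129/35·τ²+-43/70·τ³=-149/80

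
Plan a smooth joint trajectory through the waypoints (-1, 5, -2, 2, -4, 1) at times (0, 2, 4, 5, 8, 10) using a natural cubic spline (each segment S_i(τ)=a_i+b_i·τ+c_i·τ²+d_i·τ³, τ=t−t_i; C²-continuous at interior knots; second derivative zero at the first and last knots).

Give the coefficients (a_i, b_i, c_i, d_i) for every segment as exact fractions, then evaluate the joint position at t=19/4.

  seg 0: a=-1 b=4241/761 c=0 d=-979/1522
  seg 1: a=5 b=-1633/761 c=-2937/761 d=9687/6088
  seg 2: a=-2 b=2299/1522 c=17313/3044 d=-9735/3044
  seg 3: a=2 b=10019/3044 c=-2973/761 d=6523/9132
  seg 4: a=-4 b=-1313/1522 c=7677/3044 d=-2559/6088
S(19/4) = 191495/194816

Δ: Δ0=3, Δ1=-7/2, Δ2=4, Δ3=-2, Δ4=5/2
row 1: diag=8, rhs=-39; c'=1/4, d'=-39/8
row 2: denom=6−2·1/4=11/2; d'=(45−2·-39/8)/(11/2)=219/22
row 3: denom=8−1·2/11=86/11; d'=(-36−1·219/22)/(86/11)=-1011/172
row 4: denom=10−3·33/86=761/86; d'=(27−3·-1011/172)/(761/86)=7677/1522
back: M4=7677/1522
back: M3=-1011/172−33/86·7677/1522=-5946/761
back: M2=219/22−2/11·-5946/761=17313/1522
back: M1=-39/8−1/4·17313/1522=-5874/761
M: M0=0, M1=-5874/761, M2=17313/1522, M3=-5946/761, M4=7677/1522, M5=0
seg 0: a=-1, c=M0/2=0, d=(M1−M0)/(6·2)=-979/1522, b=Δ0−h0·(2M0+M1)/6=4241/761
seg 1: a=5, c=M1/2=-2937/761, d=(M2−M1)/(6·2)=9687/6088, b=Δ1−h1·(2M1+M2)/6=-1633/761
seg 2: a=-2, c=M2/2=17313/3044, d=(M3−M2)/(6·1)=-9735/3044, b=Δ2−h2·(2M2+M3)/6=2299/1522
seg 3: a=2, c=M3/2=-2973/761, d=(M4−M3)/(6·3)=6523/9132, b=Δ3−h3·(2M3+M4)/6=10019/3044
seg 4: a=-4, c=M4/2=7677/3044, d=(M5−M4)/(6·2)=-2559/6088, b=Δ4−h4·(2M4+M5)/6=-1313/1522
t_q=19/4 → seg 2, τ=3/4; S=-2+2299/1522·τ+17313/3044·τ²+-9735/3044·τ³=191495/194816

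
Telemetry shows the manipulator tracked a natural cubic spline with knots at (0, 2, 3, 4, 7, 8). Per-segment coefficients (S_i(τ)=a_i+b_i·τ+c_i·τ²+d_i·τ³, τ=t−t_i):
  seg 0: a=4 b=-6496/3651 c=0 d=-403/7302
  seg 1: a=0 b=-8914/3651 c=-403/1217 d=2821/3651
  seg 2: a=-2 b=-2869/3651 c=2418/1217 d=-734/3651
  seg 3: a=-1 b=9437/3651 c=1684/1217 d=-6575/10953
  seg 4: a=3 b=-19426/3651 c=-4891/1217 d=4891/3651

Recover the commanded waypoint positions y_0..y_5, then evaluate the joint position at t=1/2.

y_0=4 y_1=0 y_2=-2 y_3=-1 y_4=3 y_5=-5
S(1/2) = 60431/19472

y_0 = S_0(0) = a_0 = 4
y_1 = S_1(0) = a_1 = 0
y_2 = S_2(0) = a_2 = -2
y_3 = S_3(0) = a_3 = -1
y_4 = S_4(0) = a_4 = 3
y_5 = S_4(1) = -5
t_q=1/2 is in segment 0 (τ=1/2); S_0(τ)=60431/19472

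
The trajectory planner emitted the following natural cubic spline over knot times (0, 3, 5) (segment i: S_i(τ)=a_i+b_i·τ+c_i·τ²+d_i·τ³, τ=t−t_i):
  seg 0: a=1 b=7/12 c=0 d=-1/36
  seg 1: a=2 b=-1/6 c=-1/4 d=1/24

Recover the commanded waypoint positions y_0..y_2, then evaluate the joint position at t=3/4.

y_0 = S_0(0) = a_0 = 1
y_1 = S_1(0) = a_1 = 2
y_2 = S_1(2) = 1
t_q=3/4 is in segment 0 (τ=3/4); S_0(τ)=365/256

y_0=1 y_1=2 y_2=1
S(3/4) = 365/256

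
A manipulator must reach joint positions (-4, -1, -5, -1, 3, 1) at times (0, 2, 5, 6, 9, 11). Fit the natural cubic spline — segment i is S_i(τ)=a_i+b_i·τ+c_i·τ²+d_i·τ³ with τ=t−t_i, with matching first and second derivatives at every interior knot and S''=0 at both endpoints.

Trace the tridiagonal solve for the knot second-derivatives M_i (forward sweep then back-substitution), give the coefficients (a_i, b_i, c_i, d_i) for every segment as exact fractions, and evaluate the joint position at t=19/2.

Δ: Δ0=3/2, Δ1=-4/3, Δ2=4, Δ3=4/3, Δ4=-1
row 1: diag=10, rhs=-17; c'=3/10, d'=-17/10
row 2: denom=8−3·3/10=71/10; d'=(32−3·-17/10)/(71/10)=371/71
row 3: denom=8−1·10/71=558/71; d'=(-16−1·371/71)/(558/71)=-1507/558
row 4: denom=10−3·71/186=549/62; d'=(-14−3·-1507/558)/(549/62)=-1097/1647
back: M4=-1097/1647
back: M3=-1507/558−71/186·-1097/1647=-12088/4941
back: M2=371/71−10/71·-12088/4941=27521/4941
back: M1=-17/10−3/10·27521/4941=-5552/1647
M: M0=0, M1=-5552/1647, M2=27521/4941, M3=-12088/4941, M4=-1097/1647, M5=0
seg 0: a=-4, c=M0/2=0, d=(M1−M0)/(6·2)=-1388/4941, b=Δ0−h0·(2M0+M1)/6=25927/9882
seg 1: a=-1, c=M1/2=-2776/1647, d=(M2−M1)/(6·3)=44177/88938, b=Δ1−h1·(2M1+M2)/6=-7385/9882
seg 2: a=-5, c=M2/2=27521/9882, d=(M3−M2)/(6·1)=-163/122, b=Δ2−h2·(2M2+M3)/6=12605/4941
seg 3: a=-1, c=M3/2=-6044/4941, d=(M4−M3)/(6·3)=8797/88938, b=Δ3−h3·(2M3+M4)/6=40643/9882
seg 4: a=3, c=M4/2=-1097/3294, d=(M5−M4)/(6·2)=1097/19764, b=Δ4−h4·(2M4+M5)/6=-2747/4941
t_q=19/2 → seg 4, τ=1/2; S=3+-2747/4941·τ+-1097/3294·τ²+1097/19764·τ³=139439/52704

  seg 0: a=-4 b=25927/9882 c=0 d=-1388/4941
  seg 1: a=-1 b=-7385/9882 c=-2776/1647 d=44177/88938
  seg 2: a=-5 b=12605/4941 c=27521/9882 d=-163/122
  seg 3: a=-1 b=40643/9882 c=-6044/4941 d=8797/88938
  seg 4: a=3 b=-2747/4941 c=-1097/3294 d=1097/19764
S(19/2) = 139439/52704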